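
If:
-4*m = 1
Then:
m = -1/4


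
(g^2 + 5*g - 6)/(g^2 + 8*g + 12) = (g - 1)/(g + 2)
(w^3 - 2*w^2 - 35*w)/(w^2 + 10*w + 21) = w*(w^2 - 2*w - 35)/(w^2 + 10*w + 21)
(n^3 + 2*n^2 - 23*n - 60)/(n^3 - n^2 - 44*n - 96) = (n - 5)/(n - 8)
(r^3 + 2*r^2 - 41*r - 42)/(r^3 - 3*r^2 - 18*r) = (r^2 + 8*r + 7)/(r*(r + 3))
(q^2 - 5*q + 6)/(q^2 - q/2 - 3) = 2*(q - 3)/(2*q + 3)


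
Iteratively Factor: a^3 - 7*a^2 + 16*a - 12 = (a - 2)*(a^2 - 5*a + 6) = (a - 2)^2*(a - 3)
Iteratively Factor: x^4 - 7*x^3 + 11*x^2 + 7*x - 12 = (x + 1)*(x^3 - 8*x^2 + 19*x - 12) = (x - 4)*(x + 1)*(x^2 - 4*x + 3) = (x - 4)*(x - 1)*(x + 1)*(x - 3)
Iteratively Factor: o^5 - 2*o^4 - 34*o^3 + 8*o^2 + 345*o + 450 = (o + 3)*(o^4 - 5*o^3 - 19*o^2 + 65*o + 150) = (o - 5)*(o + 3)*(o^3 - 19*o - 30) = (o - 5)*(o + 2)*(o + 3)*(o^2 - 2*o - 15) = (o - 5)*(o + 2)*(o + 3)^2*(o - 5)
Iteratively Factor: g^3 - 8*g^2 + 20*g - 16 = (g - 2)*(g^2 - 6*g + 8) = (g - 4)*(g - 2)*(g - 2)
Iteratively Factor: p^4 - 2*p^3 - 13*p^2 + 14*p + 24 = (p + 1)*(p^3 - 3*p^2 - 10*p + 24) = (p + 1)*(p + 3)*(p^2 - 6*p + 8) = (p - 4)*(p + 1)*(p + 3)*(p - 2)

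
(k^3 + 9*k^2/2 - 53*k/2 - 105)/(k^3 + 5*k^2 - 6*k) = (2*k^2 - 3*k - 35)/(2*k*(k - 1))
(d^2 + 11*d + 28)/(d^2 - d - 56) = (d + 4)/(d - 8)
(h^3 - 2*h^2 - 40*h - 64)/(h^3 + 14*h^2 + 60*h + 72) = (h^2 - 4*h - 32)/(h^2 + 12*h + 36)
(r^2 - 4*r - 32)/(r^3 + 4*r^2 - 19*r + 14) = (r^2 - 4*r - 32)/(r^3 + 4*r^2 - 19*r + 14)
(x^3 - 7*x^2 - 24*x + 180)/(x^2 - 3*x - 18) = (x^2 - x - 30)/(x + 3)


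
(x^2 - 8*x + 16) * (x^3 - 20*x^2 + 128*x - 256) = x^5 - 28*x^4 + 304*x^3 - 1600*x^2 + 4096*x - 4096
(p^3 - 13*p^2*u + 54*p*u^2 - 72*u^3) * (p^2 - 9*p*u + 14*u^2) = p^5 - 22*p^4*u + 185*p^3*u^2 - 740*p^2*u^3 + 1404*p*u^4 - 1008*u^5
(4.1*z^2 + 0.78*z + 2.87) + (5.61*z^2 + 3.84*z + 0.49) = 9.71*z^2 + 4.62*z + 3.36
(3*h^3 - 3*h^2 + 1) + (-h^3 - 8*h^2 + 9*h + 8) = 2*h^3 - 11*h^2 + 9*h + 9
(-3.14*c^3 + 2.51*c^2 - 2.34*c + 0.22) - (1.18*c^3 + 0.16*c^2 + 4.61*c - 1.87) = -4.32*c^3 + 2.35*c^2 - 6.95*c + 2.09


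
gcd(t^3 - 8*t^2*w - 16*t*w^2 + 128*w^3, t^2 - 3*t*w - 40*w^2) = t - 8*w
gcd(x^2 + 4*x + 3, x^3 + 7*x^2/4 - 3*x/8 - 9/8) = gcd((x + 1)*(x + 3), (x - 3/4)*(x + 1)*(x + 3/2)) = x + 1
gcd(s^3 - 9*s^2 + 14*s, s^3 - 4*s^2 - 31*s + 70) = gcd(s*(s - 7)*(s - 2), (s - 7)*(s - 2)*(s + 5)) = s^2 - 9*s + 14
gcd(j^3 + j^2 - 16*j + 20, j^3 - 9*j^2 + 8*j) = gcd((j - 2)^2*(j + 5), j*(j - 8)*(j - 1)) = 1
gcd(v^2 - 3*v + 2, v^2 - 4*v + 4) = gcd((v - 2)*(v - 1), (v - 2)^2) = v - 2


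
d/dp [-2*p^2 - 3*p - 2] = -4*p - 3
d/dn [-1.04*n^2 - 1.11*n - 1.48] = -2.08*n - 1.11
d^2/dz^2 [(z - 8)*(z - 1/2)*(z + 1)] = 6*z - 15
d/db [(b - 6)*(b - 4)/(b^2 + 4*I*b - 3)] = (b^2*(10 + 4*I) - 54*b + 30 - 96*I)/(b^4 + 8*I*b^3 - 22*b^2 - 24*I*b + 9)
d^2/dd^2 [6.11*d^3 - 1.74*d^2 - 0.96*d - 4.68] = 36.66*d - 3.48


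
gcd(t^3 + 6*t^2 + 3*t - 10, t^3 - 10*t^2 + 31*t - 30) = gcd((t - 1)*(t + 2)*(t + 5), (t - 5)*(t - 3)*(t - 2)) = 1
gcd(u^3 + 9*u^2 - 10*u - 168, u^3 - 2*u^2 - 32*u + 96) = u^2 + 2*u - 24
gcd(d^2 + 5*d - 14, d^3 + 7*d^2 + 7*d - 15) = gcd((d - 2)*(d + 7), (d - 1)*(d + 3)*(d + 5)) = 1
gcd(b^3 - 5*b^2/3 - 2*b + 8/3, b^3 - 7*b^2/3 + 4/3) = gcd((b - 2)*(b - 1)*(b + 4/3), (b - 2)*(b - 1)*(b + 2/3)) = b^2 - 3*b + 2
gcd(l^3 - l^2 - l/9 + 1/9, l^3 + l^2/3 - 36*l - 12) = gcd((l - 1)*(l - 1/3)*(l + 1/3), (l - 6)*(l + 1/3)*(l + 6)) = l + 1/3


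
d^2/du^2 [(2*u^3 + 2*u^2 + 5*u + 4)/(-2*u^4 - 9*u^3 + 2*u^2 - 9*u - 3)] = 2*(-8*u^9 - 24*u^8 - 252*u^7 - 834*u^6 - 1389*u^5 - 306*u^4 + 1285*u^3 - 264*u^2 + 396*u - 231)/(8*u^12 + 108*u^11 + 462*u^10 + 621*u^9 + 546*u^8 + 2403*u^7 + 163*u^6 + 2295*u^5 + 1062*u^4 + 648*u^3 + 675*u^2 + 243*u + 27)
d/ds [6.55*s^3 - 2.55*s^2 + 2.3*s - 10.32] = 19.65*s^2 - 5.1*s + 2.3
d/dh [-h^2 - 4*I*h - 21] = -2*h - 4*I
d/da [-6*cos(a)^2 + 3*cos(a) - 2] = 3*(4*cos(a) - 1)*sin(a)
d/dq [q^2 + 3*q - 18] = 2*q + 3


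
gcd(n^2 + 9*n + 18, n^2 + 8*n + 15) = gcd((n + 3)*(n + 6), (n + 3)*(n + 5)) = n + 3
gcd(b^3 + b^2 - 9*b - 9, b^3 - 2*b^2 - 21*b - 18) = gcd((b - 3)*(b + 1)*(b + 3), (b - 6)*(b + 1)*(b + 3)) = b^2 + 4*b + 3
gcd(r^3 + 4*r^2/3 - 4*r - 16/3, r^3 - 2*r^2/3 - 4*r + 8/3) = r^2 - 4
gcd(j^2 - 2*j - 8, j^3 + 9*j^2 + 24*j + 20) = j + 2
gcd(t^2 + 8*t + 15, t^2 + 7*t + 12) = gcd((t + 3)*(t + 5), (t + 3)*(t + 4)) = t + 3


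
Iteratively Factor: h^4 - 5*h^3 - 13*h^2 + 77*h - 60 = (h - 1)*(h^3 - 4*h^2 - 17*h + 60) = (h - 5)*(h - 1)*(h^2 + h - 12) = (h - 5)*(h - 1)*(h + 4)*(h - 3)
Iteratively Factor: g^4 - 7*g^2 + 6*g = (g)*(g^3 - 7*g + 6) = g*(g - 2)*(g^2 + 2*g - 3) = g*(g - 2)*(g + 3)*(g - 1)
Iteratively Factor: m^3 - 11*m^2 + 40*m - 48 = (m - 4)*(m^2 - 7*m + 12) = (m - 4)^2*(m - 3)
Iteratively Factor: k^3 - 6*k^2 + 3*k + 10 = (k - 5)*(k^2 - k - 2) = (k - 5)*(k - 2)*(k + 1)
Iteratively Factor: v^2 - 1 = (v + 1)*(v - 1)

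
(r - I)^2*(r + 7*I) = r^3 + 5*I*r^2 + 13*r - 7*I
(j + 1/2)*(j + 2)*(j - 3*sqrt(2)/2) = j^3 - 3*sqrt(2)*j^2/2 + 5*j^2/2 - 15*sqrt(2)*j/4 + j - 3*sqrt(2)/2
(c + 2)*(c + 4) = c^2 + 6*c + 8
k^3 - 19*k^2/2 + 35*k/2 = k*(k - 7)*(k - 5/2)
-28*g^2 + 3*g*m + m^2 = (-4*g + m)*(7*g + m)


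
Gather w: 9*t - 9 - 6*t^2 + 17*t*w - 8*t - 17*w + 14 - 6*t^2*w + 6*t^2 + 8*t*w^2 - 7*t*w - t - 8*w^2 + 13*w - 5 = w^2*(8*t - 8) + w*(-6*t^2 + 10*t - 4)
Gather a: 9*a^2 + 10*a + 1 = 9*a^2 + 10*a + 1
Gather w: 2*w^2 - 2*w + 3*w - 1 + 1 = 2*w^2 + w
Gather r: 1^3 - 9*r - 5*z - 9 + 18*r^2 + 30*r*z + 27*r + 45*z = 18*r^2 + r*(30*z + 18) + 40*z - 8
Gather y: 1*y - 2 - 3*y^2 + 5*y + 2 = -3*y^2 + 6*y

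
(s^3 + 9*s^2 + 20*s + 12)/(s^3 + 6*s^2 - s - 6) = (s + 2)/(s - 1)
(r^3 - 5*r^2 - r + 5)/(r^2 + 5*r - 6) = (r^2 - 4*r - 5)/(r + 6)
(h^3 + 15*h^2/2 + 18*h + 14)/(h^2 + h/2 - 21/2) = (h^2 + 4*h + 4)/(h - 3)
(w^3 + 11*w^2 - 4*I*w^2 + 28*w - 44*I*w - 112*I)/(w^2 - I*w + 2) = (w^3 + w^2*(11 - 4*I) + w*(28 - 44*I) - 112*I)/(w^2 - I*w + 2)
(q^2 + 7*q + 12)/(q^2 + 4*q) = (q + 3)/q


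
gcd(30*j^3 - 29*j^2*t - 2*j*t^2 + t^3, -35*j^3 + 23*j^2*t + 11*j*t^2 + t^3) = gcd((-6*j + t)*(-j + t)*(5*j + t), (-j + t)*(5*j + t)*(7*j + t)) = -5*j^2 + 4*j*t + t^2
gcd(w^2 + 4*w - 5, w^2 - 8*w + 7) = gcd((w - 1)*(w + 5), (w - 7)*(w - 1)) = w - 1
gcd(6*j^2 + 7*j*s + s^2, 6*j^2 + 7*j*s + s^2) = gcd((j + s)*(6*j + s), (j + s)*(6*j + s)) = 6*j^2 + 7*j*s + s^2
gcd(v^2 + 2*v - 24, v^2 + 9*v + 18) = v + 6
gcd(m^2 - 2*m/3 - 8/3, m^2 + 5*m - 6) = 1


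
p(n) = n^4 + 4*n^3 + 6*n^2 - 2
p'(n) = 4*n^3 + 12*n^2 + 12*n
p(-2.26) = 8.56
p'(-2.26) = -12.00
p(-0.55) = -0.76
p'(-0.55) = -3.64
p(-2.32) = 9.32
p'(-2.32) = -13.20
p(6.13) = 2556.87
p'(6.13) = 1445.87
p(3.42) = 364.99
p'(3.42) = 341.40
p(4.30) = 768.85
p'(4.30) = 591.51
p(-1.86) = 4.99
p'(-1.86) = -6.54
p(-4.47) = 159.86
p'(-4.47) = -171.13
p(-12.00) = 14686.00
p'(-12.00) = -5328.00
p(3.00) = 241.00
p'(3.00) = 252.00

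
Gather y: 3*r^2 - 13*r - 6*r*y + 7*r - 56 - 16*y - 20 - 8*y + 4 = 3*r^2 - 6*r + y*(-6*r - 24) - 72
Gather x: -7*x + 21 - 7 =14 - 7*x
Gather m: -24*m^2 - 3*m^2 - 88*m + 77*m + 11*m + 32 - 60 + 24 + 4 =-27*m^2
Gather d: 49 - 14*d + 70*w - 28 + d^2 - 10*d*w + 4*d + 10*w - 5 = d^2 + d*(-10*w - 10) + 80*w + 16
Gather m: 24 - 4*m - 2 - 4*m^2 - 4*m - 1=-4*m^2 - 8*m + 21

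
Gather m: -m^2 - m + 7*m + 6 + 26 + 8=-m^2 + 6*m + 40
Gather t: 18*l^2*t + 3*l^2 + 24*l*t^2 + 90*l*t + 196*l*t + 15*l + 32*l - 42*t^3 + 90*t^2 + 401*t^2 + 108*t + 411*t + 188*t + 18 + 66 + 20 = 3*l^2 + 47*l - 42*t^3 + t^2*(24*l + 491) + t*(18*l^2 + 286*l + 707) + 104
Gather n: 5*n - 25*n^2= -25*n^2 + 5*n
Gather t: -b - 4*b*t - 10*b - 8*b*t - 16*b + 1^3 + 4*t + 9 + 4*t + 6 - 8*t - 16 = -12*b*t - 27*b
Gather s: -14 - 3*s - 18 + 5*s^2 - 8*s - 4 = 5*s^2 - 11*s - 36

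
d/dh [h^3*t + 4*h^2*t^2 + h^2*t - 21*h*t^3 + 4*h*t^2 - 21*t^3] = t*(3*h^2 + 8*h*t + 2*h - 21*t^2 + 4*t)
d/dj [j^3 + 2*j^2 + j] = 3*j^2 + 4*j + 1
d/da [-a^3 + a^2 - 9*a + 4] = -3*a^2 + 2*a - 9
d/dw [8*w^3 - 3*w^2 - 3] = 6*w*(4*w - 1)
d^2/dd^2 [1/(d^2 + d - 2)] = 2*(-d^2 - d + (2*d + 1)^2 + 2)/(d^2 + d - 2)^3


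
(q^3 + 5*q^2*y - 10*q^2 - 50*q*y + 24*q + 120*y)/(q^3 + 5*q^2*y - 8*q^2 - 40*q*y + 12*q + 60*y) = (q - 4)/(q - 2)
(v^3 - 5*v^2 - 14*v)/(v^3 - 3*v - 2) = v*(-v^2 + 5*v + 14)/(-v^3 + 3*v + 2)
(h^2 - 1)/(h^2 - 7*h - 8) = (h - 1)/(h - 8)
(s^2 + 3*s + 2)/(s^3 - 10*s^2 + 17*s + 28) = (s + 2)/(s^2 - 11*s + 28)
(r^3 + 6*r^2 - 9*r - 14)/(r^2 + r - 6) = (r^2 + 8*r + 7)/(r + 3)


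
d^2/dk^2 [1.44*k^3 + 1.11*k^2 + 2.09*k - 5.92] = 8.64*k + 2.22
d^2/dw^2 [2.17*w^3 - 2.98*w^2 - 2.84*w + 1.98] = 13.02*w - 5.96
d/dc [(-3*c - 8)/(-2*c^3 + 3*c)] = 12*(-c^3 - 4*c^2 + 2)/(c^2*(4*c^4 - 12*c^2 + 9))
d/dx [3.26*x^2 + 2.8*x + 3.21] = 6.52*x + 2.8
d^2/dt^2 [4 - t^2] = -2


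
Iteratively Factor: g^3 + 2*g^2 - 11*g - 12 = (g - 3)*(g^2 + 5*g + 4) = (g - 3)*(g + 4)*(g + 1)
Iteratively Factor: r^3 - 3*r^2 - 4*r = (r - 4)*(r^2 + r) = (r - 4)*(r + 1)*(r)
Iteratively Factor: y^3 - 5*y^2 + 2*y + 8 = (y + 1)*(y^2 - 6*y + 8) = (y - 2)*(y + 1)*(y - 4)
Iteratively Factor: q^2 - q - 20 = (q - 5)*(q + 4)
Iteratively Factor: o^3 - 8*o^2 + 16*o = (o)*(o^2 - 8*o + 16) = o*(o - 4)*(o - 4)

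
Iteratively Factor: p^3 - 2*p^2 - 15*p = (p)*(p^2 - 2*p - 15) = p*(p + 3)*(p - 5)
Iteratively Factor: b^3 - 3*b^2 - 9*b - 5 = (b + 1)*(b^2 - 4*b - 5) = (b + 1)^2*(b - 5)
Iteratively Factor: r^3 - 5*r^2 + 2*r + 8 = (r - 4)*(r^2 - r - 2) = (r - 4)*(r - 2)*(r + 1)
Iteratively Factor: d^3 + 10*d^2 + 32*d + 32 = (d + 4)*(d^2 + 6*d + 8) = (d + 4)^2*(d + 2)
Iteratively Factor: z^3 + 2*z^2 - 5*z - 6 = (z + 3)*(z^2 - z - 2) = (z + 1)*(z + 3)*(z - 2)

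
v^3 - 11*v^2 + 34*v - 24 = (v - 6)*(v - 4)*(v - 1)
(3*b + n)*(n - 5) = 3*b*n - 15*b + n^2 - 5*n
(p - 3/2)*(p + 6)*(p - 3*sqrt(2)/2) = p^3 - 3*sqrt(2)*p^2/2 + 9*p^2/2 - 27*sqrt(2)*p/4 - 9*p + 27*sqrt(2)/2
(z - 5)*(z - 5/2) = z^2 - 15*z/2 + 25/2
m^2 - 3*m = m*(m - 3)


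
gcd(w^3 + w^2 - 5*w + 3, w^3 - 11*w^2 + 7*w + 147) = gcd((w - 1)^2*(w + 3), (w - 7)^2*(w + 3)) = w + 3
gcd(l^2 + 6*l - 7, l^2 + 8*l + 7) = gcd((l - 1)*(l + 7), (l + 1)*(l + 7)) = l + 7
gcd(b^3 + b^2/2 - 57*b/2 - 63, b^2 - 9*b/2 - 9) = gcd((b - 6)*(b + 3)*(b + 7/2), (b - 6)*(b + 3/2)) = b - 6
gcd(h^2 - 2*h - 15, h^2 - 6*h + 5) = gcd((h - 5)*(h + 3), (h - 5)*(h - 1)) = h - 5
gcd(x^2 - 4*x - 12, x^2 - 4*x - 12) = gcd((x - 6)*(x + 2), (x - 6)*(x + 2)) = x^2 - 4*x - 12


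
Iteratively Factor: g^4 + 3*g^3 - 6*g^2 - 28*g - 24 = (g + 2)*(g^3 + g^2 - 8*g - 12) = (g + 2)^2*(g^2 - g - 6) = (g + 2)^3*(g - 3)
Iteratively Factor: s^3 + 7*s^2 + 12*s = (s + 3)*(s^2 + 4*s) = (s + 3)*(s + 4)*(s)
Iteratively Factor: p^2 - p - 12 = (p - 4)*(p + 3)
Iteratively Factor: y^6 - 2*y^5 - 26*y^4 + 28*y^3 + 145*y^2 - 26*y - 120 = (y + 2)*(y^5 - 4*y^4 - 18*y^3 + 64*y^2 + 17*y - 60) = (y + 2)*(y + 4)*(y^4 - 8*y^3 + 14*y^2 + 8*y - 15) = (y - 3)*(y + 2)*(y + 4)*(y^3 - 5*y^2 - y + 5) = (y - 3)*(y + 1)*(y + 2)*(y + 4)*(y^2 - 6*y + 5) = (y - 5)*(y - 3)*(y + 1)*(y + 2)*(y + 4)*(y - 1)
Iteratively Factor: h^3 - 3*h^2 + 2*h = (h - 1)*(h^2 - 2*h) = h*(h - 1)*(h - 2)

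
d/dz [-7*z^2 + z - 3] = 1 - 14*z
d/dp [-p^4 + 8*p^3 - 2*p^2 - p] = -4*p^3 + 24*p^2 - 4*p - 1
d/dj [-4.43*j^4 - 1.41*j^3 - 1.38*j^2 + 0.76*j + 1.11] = -17.72*j^3 - 4.23*j^2 - 2.76*j + 0.76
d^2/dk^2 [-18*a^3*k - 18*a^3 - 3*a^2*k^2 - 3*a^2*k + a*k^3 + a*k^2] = 2*a*(-3*a + 3*k + 1)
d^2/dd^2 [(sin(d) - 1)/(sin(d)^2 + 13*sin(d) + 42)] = (-sin(d)^5 + 17*sin(d)^4 + 293*sin(d)^3 + 541*sin(d)^2 - 2640*sin(d) - 1346)/(sin(d)^2 + 13*sin(d) + 42)^3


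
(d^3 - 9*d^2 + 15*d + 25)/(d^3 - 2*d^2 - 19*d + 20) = (d^2 - 4*d - 5)/(d^2 + 3*d - 4)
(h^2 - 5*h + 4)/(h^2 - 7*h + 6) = (h - 4)/(h - 6)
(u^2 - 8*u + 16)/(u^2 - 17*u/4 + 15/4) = 4*(u^2 - 8*u + 16)/(4*u^2 - 17*u + 15)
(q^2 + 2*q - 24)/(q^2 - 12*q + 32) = (q + 6)/(q - 8)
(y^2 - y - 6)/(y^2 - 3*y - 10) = (y - 3)/(y - 5)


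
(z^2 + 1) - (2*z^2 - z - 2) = -z^2 + z + 3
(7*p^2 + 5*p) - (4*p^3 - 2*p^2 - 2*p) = -4*p^3 + 9*p^2 + 7*p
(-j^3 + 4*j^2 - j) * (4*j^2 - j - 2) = -4*j^5 + 17*j^4 - 6*j^3 - 7*j^2 + 2*j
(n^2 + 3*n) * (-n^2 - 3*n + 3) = -n^4 - 6*n^3 - 6*n^2 + 9*n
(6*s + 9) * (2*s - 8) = 12*s^2 - 30*s - 72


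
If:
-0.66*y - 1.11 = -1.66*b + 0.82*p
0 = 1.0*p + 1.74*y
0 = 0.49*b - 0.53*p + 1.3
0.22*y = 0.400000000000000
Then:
No Solution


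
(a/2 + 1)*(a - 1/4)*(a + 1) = a^3/2 + 11*a^2/8 + 5*a/8 - 1/4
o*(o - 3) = o^2 - 3*o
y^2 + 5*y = y*(y + 5)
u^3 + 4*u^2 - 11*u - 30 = (u - 3)*(u + 2)*(u + 5)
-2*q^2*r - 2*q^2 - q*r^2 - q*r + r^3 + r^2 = (-2*q + r)*(q + r)*(r + 1)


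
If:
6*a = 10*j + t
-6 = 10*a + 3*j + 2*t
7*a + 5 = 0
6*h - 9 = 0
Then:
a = -5/7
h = 3/2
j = -4/7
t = 10/7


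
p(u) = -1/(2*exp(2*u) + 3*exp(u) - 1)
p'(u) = -(-4*exp(2*u) - 3*exp(u))/(2*exp(2*u) + 3*exp(u) - 1)^2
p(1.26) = -0.03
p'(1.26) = 0.05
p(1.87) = -0.01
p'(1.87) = 0.02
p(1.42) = -0.02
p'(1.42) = 0.04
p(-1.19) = -10.23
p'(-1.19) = 134.22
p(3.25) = -0.00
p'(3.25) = 0.00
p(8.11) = -0.00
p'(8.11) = 0.00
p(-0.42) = -0.55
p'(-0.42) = 1.10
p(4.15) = -0.00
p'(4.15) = 0.00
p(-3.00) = 1.18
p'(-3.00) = 0.22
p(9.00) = 0.00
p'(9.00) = 0.00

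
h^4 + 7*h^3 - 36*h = h*(h - 2)*(h + 3)*(h + 6)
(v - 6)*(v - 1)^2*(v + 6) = v^4 - 2*v^3 - 35*v^2 + 72*v - 36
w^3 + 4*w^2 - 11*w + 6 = (w - 1)^2*(w + 6)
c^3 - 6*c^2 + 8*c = c*(c - 4)*(c - 2)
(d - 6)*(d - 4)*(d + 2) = d^3 - 8*d^2 + 4*d + 48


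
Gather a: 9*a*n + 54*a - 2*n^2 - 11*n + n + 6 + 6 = a*(9*n + 54) - 2*n^2 - 10*n + 12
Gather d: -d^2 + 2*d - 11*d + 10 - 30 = -d^2 - 9*d - 20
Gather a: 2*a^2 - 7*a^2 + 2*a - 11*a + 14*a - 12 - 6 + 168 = -5*a^2 + 5*a + 150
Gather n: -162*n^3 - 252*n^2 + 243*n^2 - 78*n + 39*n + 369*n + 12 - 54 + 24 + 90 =-162*n^3 - 9*n^2 + 330*n + 72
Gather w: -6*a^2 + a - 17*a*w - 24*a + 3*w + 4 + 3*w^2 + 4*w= -6*a^2 - 23*a + 3*w^2 + w*(7 - 17*a) + 4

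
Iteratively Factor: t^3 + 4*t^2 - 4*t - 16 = (t + 2)*(t^2 + 2*t - 8) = (t - 2)*(t + 2)*(t + 4)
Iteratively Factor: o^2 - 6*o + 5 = (o - 1)*(o - 5)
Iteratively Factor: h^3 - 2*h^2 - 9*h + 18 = (h + 3)*(h^2 - 5*h + 6) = (h - 2)*(h + 3)*(h - 3)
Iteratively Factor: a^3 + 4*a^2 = (a + 4)*(a^2) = a*(a + 4)*(a)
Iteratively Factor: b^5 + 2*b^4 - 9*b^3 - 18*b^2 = (b)*(b^4 + 2*b^3 - 9*b^2 - 18*b) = b*(b + 2)*(b^3 - 9*b) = b^2*(b + 2)*(b^2 - 9) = b^2*(b + 2)*(b + 3)*(b - 3)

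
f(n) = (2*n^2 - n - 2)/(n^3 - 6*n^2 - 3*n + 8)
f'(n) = (4*n - 1)/(n^3 - 6*n^2 - 3*n + 8) + (-3*n^2 + 12*n + 3)*(2*n^2 - n - 2)/(n^3 - 6*n^2 - 3*n + 8)^2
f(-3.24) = -0.28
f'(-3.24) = -0.06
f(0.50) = -0.39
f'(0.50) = -0.43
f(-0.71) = -0.04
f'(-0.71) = -0.53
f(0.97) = -3.05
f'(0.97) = -92.68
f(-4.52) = -0.22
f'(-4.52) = -0.03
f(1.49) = -0.15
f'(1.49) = -0.44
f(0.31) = -0.32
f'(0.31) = -0.28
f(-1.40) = -1.44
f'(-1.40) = -9.44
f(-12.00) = -0.12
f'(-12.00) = -0.00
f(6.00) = -6.40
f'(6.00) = -23.42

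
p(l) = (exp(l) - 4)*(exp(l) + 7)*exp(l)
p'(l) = (exp(l) - 4)*(exp(l) + 7)*exp(l) + (exp(l) - 4)*exp(2*l) + (exp(l) + 7)*exp(2*l) = (3*exp(2*l) + 6*exp(l) - 28)*exp(l)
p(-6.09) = -0.06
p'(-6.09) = -0.06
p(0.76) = -36.38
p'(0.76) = -3.11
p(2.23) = 803.39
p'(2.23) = 2671.50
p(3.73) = 76447.21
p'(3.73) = 226464.22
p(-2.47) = -2.35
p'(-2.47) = -2.32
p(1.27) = -16.51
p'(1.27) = 111.83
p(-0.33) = -18.21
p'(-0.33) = -15.91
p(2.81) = 4945.09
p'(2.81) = 14937.76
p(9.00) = 532244993622.86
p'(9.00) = 1596538454733.87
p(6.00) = 66136937.51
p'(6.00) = 197945140.15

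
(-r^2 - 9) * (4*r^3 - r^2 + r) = -4*r^5 + r^4 - 37*r^3 + 9*r^2 - 9*r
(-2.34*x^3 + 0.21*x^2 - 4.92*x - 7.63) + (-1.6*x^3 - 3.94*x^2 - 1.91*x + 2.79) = -3.94*x^3 - 3.73*x^2 - 6.83*x - 4.84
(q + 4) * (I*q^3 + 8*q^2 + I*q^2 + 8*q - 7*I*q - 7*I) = I*q^4 + 8*q^3 + 5*I*q^3 + 40*q^2 - 3*I*q^2 + 32*q - 35*I*q - 28*I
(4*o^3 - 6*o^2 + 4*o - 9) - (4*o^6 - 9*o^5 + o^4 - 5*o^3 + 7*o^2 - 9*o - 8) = -4*o^6 + 9*o^5 - o^4 + 9*o^3 - 13*o^2 + 13*o - 1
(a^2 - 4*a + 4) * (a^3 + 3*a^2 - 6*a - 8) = a^5 - a^4 - 14*a^3 + 28*a^2 + 8*a - 32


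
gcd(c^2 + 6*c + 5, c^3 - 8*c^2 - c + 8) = c + 1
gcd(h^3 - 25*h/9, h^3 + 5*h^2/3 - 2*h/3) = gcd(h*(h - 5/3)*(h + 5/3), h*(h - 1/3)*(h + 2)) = h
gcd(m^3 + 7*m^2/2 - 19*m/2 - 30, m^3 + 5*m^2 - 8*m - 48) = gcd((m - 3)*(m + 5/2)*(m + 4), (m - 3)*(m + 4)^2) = m^2 + m - 12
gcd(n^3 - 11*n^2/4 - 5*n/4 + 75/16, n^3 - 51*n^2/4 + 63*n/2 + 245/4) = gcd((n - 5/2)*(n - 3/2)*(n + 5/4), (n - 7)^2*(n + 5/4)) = n + 5/4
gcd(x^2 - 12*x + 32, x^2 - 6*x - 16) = x - 8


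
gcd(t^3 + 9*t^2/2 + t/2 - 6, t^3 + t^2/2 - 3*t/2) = t^2 + t/2 - 3/2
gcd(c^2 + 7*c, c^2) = c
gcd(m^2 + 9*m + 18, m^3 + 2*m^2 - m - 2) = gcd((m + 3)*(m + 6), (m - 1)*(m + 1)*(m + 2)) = 1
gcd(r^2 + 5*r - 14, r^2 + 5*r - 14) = r^2 + 5*r - 14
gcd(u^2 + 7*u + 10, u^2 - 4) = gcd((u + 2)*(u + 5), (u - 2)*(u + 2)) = u + 2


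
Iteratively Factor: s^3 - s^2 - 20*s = (s + 4)*(s^2 - 5*s) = (s - 5)*(s + 4)*(s)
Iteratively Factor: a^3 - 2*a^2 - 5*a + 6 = (a - 3)*(a^2 + a - 2) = (a - 3)*(a + 2)*(a - 1)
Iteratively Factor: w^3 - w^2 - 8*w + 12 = (w - 2)*(w^2 + w - 6) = (w - 2)*(w + 3)*(w - 2)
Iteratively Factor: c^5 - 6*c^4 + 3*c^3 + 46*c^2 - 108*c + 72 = (c - 2)*(c^4 - 4*c^3 - 5*c^2 + 36*c - 36) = (c - 2)*(c + 3)*(c^3 - 7*c^2 + 16*c - 12) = (c - 2)^2*(c + 3)*(c^2 - 5*c + 6) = (c - 2)^3*(c + 3)*(c - 3)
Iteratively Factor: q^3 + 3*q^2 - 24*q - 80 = (q + 4)*(q^2 - q - 20) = (q + 4)^2*(q - 5)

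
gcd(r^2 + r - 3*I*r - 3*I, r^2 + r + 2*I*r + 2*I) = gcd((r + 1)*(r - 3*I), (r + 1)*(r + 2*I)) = r + 1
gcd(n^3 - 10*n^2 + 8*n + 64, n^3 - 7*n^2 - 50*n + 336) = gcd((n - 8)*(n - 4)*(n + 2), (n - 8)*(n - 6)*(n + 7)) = n - 8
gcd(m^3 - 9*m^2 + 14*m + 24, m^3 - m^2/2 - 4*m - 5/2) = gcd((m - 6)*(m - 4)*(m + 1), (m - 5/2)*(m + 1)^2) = m + 1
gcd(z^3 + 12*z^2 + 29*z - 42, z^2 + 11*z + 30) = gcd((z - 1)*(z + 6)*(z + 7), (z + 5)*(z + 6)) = z + 6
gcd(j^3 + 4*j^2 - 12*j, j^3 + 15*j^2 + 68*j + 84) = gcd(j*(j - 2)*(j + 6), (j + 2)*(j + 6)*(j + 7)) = j + 6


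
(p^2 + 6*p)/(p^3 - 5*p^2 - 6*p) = (p + 6)/(p^2 - 5*p - 6)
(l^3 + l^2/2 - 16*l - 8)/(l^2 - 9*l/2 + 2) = (2*l^2 + 9*l + 4)/(2*l - 1)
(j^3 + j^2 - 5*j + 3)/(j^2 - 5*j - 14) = (-j^3 - j^2 + 5*j - 3)/(-j^2 + 5*j + 14)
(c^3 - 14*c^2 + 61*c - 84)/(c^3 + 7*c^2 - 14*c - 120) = (c^2 - 10*c + 21)/(c^2 + 11*c + 30)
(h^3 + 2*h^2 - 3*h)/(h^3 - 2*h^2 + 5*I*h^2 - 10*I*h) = (h^2 + 2*h - 3)/(h^2 + h*(-2 + 5*I) - 10*I)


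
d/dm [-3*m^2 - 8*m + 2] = -6*m - 8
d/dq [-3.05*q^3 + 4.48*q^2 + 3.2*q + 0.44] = -9.15*q^2 + 8.96*q + 3.2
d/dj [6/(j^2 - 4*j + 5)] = 12*(2 - j)/(j^2 - 4*j + 5)^2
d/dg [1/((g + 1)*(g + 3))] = 2*(-g - 2)/(g^4 + 8*g^3 + 22*g^2 + 24*g + 9)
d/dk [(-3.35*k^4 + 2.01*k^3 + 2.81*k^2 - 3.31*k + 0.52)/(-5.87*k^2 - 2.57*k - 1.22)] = (39.329*k^5 + 14.0298*k^4 + 6.0166*k^3 - 34.008*k^2 - 0.7516*k + 5.3746)/(34.4569*k^4 + 30.1718*k^3 + 20.9277*k^2 + 6.2708*k + 1.4884)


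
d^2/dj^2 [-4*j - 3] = 0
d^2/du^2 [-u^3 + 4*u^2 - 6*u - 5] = 8 - 6*u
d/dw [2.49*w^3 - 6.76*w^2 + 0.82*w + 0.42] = 7.47*w^2 - 13.52*w + 0.82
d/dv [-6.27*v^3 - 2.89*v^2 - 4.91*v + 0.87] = -18.81*v^2 - 5.78*v - 4.91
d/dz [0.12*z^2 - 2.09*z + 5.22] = 0.24*z - 2.09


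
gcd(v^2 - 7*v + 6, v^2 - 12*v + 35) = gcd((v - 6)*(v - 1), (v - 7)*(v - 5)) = 1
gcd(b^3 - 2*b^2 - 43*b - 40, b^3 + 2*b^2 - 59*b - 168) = b - 8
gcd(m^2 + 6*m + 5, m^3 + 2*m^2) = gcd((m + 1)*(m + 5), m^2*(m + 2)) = 1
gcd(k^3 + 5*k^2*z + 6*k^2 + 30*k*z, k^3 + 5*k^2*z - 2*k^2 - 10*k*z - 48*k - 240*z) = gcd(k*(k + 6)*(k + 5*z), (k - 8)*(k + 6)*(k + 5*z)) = k^2 + 5*k*z + 6*k + 30*z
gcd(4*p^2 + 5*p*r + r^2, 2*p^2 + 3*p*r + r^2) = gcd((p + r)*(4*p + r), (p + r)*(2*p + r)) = p + r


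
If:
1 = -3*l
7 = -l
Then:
No Solution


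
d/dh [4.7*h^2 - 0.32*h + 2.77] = 9.4*h - 0.32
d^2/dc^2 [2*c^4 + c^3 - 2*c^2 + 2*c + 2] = 24*c^2 + 6*c - 4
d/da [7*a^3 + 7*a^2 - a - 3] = 21*a^2 + 14*a - 1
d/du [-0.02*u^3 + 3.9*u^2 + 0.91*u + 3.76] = -0.06*u^2 + 7.8*u + 0.91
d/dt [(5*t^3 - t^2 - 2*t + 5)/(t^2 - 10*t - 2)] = (5*t^4 - 100*t^3 - 18*t^2 - 6*t + 54)/(t^4 - 20*t^3 + 96*t^2 + 40*t + 4)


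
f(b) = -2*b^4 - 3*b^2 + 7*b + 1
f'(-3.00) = 241.00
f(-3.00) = -209.00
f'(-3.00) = 241.00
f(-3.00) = -209.00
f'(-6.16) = 1913.92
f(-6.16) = -3035.69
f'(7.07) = -2862.57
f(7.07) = -5096.45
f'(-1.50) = 43.00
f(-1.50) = -26.38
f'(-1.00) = 21.00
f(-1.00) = -11.00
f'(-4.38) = 705.50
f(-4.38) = -823.30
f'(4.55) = -773.87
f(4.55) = -886.44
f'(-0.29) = 8.94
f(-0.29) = -1.30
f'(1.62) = -36.73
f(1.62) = -9.31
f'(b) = -8*b^3 - 6*b + 7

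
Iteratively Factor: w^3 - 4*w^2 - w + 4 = (w + 1)*(w^2 - 5*w + 4) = (w - 1)*(w + 1)*(w - 4)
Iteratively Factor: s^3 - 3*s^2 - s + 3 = (s - 1)*(s^2 - 2*s - 3) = (s - 3)*(s - 1)*(s + 1)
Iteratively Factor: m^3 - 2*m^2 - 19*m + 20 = (m + 4)*(m^2 - 6*m + 5) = (m - 1)*(m + 4)*(m - 5)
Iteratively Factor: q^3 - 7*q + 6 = (q - 2)*(q^2 + 2*q - 3) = (q - 2)*(q + 3)*(q - 1)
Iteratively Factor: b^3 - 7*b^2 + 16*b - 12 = (b - 3)*(b^2 - 4*b + 4) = (b - 3)*(b - 2)*(b - 2)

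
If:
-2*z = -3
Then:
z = 3/2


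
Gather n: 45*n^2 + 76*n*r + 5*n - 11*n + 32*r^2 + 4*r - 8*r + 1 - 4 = 45*n^2 + n*(76*r - 6) + 32*r^2 - 4*r - 3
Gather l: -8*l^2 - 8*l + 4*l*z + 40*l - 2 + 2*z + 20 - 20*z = -8*l^2 + l*(4*z + 32) - 18*z + 18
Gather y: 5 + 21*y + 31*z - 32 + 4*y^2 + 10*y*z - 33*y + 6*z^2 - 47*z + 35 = 4*y^2 + y*(10*z - 12) + 6*z^2 - 16*z + 8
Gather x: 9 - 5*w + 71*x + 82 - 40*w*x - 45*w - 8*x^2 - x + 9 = -50*w - 8*x^2 + x*(70 - 40*w) + 100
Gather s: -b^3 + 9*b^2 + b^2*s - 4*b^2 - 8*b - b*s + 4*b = -b^3 + 5*b^2 - 4*b + s*(b^2 - b)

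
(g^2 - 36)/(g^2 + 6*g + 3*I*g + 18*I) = (g - 6)/(g + 3*I)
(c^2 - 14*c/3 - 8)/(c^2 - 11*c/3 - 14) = (3*c + 4)/(3*c + 7)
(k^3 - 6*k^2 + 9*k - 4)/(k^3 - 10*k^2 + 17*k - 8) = (k - 4)/(k - 8)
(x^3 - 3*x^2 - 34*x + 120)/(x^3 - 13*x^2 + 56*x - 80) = (x + 6)/(x - 4)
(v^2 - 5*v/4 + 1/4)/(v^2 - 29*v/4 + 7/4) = (v - 1)/(v - 7)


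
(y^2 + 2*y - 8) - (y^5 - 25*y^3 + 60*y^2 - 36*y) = -y^5 + 25*y^3 - 59*y^2 + 38*y - 8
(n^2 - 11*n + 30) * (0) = 0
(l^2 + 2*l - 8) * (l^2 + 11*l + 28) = l^4 + 13*l^3 + 42*l^2 - 32*l - 224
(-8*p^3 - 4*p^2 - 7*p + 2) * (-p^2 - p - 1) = 8*p^5 + 12*p^4 + 19*p^3 + 9*p^2 + 5*p - 2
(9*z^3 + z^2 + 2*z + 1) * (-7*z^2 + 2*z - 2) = -63*z^5 + 11*z^4 - 30*z^3 - 5*z^2 - 2*z - 2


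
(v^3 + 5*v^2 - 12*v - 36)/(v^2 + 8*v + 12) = v - 3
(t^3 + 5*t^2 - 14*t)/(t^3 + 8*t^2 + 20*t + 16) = t*(t^2 + 5*t - 14)/(t^3 + 8*t^2 + 20*t + 16)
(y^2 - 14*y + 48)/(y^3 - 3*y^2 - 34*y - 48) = (y - 6)/(y^2 + 5*y + 6)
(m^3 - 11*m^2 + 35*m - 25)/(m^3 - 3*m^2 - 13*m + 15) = (m - 5)/(m + 3)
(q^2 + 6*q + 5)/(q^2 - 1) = (q + 5)/(q - 1)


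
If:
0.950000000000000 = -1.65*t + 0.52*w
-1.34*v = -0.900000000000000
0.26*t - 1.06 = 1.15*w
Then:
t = -0.93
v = 0.67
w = -1.13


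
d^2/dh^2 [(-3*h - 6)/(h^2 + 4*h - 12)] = 6*(h + 2)*(3*h^2 + 12*h - 4*(h + 2)^2 - 36)/(h^2 + 4*h - 12)^3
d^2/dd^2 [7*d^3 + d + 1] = 42*d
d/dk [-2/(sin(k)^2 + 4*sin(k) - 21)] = 4*(sin(k) + 2)*cos(k)/(sin(k)^2 + 4*sin(k) - 21)^2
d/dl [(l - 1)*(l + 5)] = 2*l + 4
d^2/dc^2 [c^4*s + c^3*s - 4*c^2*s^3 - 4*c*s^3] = 2*s*(6*c^2 + 3*c - 4*s^2)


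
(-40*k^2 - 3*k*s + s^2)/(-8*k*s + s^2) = (5*k + s)/s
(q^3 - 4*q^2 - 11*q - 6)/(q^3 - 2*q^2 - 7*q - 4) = (q - 6)/(q - 4)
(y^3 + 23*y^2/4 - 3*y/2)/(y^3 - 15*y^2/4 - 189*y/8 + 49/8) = 2*y*(y + 6)/(2*y^2 - 7*y - 49)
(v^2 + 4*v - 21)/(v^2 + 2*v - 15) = (v + 7)/(v + 5)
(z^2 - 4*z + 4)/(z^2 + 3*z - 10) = (z - 2)/(z + 5)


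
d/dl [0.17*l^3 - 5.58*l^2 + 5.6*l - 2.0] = 0.51*l^2 - 11.16*l + 5.6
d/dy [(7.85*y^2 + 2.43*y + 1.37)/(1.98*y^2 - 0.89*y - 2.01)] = (-11.7979*y^2 - 36.9822*y - 3.665)/(3.9204*y^4 - 3.5244*y^3 - 7.1675*y^2 + 3.5778*y + 4.0401)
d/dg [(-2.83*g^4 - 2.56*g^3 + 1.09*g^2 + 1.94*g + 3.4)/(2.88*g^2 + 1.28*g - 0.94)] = (-16.3008*g^5 - 18.24*g^4 + 4.0872*g^3 + 3.0272*g^2 - 21.6332*g - 6.1756)/(8.2944*g^4 + 7.3728*g^3 - 3.776*g^2 - 2.4064*g + 0.8836)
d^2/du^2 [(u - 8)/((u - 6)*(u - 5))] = 2*(u^3 - 24*u^2 + 174*u - 398)/(u^6 - 33*u^5 + 453*u^4 - 3311*u^3 + 13590*u^2 - 29700*u + 27000)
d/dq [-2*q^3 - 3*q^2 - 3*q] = -6*q^2 - 6*q - 3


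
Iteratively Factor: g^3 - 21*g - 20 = (g + 4)*(g^2 - 4*g - 5) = (g + 1)*(g + 4)*(g - 5)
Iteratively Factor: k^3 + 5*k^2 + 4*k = (k + 4)*(k^2 + k) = (k + 1)*(k + 4)*(k)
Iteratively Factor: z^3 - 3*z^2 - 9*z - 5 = (z + 1)*(z^2 - 4*z - 5) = (z - 5)*(z + 1)*(z + 1)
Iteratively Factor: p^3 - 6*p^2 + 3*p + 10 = (p - 5)*(p^2 - p - 2) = (p - 5)*(p + 1)*(p - 2)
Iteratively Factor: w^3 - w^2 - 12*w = (w)*(w^2 - w - 12) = w*(w + 3)*(w - 4)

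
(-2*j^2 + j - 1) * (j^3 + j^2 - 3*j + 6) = -2*j^5 - j^4 + 6*j^3 - 16*j^2 + 9*j - 6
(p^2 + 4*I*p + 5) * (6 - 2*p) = -2*p^3 + 6*p^2 - 8*I*p^2 - 10*p + 24*I*p + 30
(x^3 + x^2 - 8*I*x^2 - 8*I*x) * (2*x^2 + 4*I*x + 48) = 2*x^5 + 2*x^4 - 12*I*x^4 + 80*x^3 - 12*I*x^3 + 80*x^2 - 384*I*x^2 - 384*I*x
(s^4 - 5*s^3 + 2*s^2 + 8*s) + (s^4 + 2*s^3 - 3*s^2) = 2*s^4 - 3*s^3 - s^2 + 8*s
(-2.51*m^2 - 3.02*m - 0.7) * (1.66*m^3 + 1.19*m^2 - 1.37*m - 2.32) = -4.1666*m^5 - 8.0001*m^4 - 1.3171*m^3 + 9.1276*m^2 + 7.9654*m + 1.624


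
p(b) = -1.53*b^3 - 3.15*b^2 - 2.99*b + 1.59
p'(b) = -4.59*b^2 - 6.3*b - 2.99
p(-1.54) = 4.31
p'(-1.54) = -4.17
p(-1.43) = 3.90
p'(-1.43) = -3.37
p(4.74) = -246.30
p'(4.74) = -135.98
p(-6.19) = 262.28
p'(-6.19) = -139.86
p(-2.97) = 22.77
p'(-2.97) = -24.77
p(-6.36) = 286.80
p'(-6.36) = -148.59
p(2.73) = -61.18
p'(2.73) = -54.40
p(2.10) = -32.75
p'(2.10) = -36.46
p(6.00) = -460.23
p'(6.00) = -206.03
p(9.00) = -1395.84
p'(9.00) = -431.48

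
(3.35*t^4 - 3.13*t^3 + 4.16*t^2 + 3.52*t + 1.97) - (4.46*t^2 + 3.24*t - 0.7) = 3.35*t^4 - 3.13*t^3 - 0.3*t^2 + 0.28*t + 2.67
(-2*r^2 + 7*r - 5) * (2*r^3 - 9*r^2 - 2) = -4*r^5 + 32*r^4 - 73*r^3 + 49*r^2 - 14*r + 10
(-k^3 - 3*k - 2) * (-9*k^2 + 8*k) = 9*k^5 - 8*k^4 + 27*k^3 - 6*k^2 - 16*k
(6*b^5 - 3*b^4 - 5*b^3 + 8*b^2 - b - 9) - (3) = 6*b^5 - 3*b^4 - 5*b^3 + 8*b^2 - b - 12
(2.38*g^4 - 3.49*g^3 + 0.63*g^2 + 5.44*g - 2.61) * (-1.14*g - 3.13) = -2.7132*g^5 - 3.4708*g^4 + 10.2055*g^3 - 8.1735*g^2 - 14.0518*g + 8.1693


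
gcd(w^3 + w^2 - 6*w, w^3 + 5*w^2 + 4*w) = w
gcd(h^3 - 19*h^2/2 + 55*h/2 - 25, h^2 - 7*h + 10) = h^2 - 7*h + 10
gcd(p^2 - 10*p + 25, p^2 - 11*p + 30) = p - 5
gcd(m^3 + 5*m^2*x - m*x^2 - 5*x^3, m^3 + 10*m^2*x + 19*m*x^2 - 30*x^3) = -m^2 - 4*m*x + 5*x^2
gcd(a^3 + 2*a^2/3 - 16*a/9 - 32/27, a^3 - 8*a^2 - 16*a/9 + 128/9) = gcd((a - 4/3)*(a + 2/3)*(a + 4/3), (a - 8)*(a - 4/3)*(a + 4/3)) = a^2 - 16/9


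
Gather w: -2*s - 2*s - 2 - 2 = -4*s - 4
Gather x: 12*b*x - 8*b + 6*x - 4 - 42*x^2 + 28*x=-8*b - 42*x^2 + x*(12*b + 34) - 4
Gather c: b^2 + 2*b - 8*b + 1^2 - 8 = b^2 - 6*b - 7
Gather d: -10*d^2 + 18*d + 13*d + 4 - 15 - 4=-10*d^2 + 31*d - 15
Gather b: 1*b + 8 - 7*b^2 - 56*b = -7*b^2 - 55*b + 8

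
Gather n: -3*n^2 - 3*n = -3*n^2 - 3*n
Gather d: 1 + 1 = 2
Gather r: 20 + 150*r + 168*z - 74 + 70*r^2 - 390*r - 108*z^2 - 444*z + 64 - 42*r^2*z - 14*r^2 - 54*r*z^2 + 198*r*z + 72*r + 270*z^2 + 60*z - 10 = r^2*(56 - 42*z) + r*(-54*z^2 + 198*z - 168) + 162*z^2 - 216*z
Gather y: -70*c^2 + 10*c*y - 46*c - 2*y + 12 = -70*c^2 - 46*c + y*(10*c - 2) + 12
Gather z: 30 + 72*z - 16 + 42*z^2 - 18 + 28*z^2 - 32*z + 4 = 70*z^2 + 40*z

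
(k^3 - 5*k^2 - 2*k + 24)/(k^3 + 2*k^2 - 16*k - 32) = (k - 3)/(k + 4)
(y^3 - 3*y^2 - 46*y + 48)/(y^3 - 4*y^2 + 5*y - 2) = (y^2 - 2*y - 48)/(y^2 - 3*y + 2)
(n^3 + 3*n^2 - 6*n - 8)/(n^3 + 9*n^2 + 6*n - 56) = (n + 1)/(n + 7)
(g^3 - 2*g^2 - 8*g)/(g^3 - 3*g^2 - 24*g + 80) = g*(g + 2)/(g^2 + g - 20)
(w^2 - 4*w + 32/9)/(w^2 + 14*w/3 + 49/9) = (9*w^2 - 36*w + 32)/(9*w^2 + 42*w + 49)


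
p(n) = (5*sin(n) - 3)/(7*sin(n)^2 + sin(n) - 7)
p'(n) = (-14*sin(n)*cos(n) - cos(n))*(5*sin(n) - 3)/(7*sin(n)^2 + sin(n) - 7)^2 + 5*cos(n)/(7*sin(n)^2 + sin(n) - 7) = (-35*sin(n)^2 + 42*sin(n) - 32)*cos(n)/(sin(n) - 7*cos(n)^2)^2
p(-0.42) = 0.81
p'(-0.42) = -1.29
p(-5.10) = -21.94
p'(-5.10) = -1584.57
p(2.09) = -1.57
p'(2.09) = 14.87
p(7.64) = 2.85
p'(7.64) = -11.83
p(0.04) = 0.40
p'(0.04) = -0.63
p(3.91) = 1.50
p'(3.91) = 3.02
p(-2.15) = 2.45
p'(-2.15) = 5.83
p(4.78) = 7.76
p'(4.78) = -6.93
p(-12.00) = 0.07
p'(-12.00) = -0.83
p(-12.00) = 0.07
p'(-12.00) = -0.83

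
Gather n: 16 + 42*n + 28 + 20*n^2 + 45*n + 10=20*n^2 + 87*n + 54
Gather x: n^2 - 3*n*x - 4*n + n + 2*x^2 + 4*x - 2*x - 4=n^2 - 3*n + 2*x^2 + x*(2 - 3*n) - 4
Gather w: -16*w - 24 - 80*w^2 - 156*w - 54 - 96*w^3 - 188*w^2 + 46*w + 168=-96*w^3 - 268*w^2 - 126*w + 90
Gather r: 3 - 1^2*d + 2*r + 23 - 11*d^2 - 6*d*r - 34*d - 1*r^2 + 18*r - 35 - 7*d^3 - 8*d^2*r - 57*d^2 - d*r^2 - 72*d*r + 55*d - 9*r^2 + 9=-7*d^3 - 68*d^2 + 20*d + r^2*(-d - 10) + r*(-8*d^2 - 78*d + 20)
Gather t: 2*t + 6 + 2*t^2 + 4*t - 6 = 2*t^2 + 6*t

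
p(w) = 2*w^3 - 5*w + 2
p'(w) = 6*w^2 - 5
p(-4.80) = -195.18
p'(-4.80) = 133.24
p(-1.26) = 4.30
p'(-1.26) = 4.53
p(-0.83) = 5.01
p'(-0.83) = -0.87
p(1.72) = 3.58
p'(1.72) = 12.75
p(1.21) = -0.51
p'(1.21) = 3.78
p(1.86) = 5.57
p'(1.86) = 15.76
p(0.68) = -0.77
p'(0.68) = -2.23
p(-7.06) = -666.49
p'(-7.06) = 294.06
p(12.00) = 3398.00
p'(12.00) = 859.00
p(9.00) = 1415.00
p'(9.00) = 481.00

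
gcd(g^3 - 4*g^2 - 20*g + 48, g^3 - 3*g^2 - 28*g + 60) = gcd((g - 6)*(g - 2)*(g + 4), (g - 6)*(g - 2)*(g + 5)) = g^2 - 8*g + 12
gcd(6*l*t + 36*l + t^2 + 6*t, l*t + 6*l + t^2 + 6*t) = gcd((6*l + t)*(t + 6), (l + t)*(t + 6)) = t + 6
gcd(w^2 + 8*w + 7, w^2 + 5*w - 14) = w + 7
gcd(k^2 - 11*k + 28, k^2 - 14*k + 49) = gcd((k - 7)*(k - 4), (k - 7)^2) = k - 7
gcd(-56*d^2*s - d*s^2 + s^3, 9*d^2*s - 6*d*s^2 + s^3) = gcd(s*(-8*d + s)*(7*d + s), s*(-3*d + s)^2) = s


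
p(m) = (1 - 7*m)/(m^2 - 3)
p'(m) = -2*m*(1 - 7*m)/(m^2 - 3)^2 - 7/(m^2 - 3) = (7*m^2 - 2*m + 21)/(m^4 - 6*m^2 + 9)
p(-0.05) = -0.45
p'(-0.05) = 2.35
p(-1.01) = -4.08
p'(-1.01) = 7.69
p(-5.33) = 1.51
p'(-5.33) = 0.36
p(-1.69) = -89.16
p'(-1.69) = 2142.86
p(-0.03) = -0.40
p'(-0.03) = 2.34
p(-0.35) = -1.20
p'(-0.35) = 2.72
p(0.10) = -0.10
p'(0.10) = 2.33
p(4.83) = -1.61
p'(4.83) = 0.42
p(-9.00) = 0.82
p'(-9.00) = 0.10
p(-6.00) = 1.30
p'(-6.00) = 0.26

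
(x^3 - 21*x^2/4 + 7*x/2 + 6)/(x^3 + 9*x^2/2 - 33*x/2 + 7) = (4*x^2 - 13*x - 12)/(2*(2*x^2 + 13*x - 7))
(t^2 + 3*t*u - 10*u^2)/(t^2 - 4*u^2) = (t + 5*u)/(t + 2*u)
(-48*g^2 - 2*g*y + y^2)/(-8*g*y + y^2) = (6*g + y)/y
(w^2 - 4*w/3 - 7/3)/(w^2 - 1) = (w - 7/3)/(w - 1)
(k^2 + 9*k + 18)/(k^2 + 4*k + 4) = (k^2 + 9*k + 18)/(k^2 + 4*k + 4)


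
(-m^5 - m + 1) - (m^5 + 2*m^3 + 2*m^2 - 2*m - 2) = -2*m^5 - 2*m^3 - 2*m^2 + m + 3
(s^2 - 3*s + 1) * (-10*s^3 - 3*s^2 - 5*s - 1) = -10*s^5 + 27*s^4 - 6*s^3 + 11*s^2 - 2*s - 1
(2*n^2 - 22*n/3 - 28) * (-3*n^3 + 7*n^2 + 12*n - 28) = -6*n^5 + 36*n^4 + 170*n^3/3 - 340*n^2 - 392*n/3 + 784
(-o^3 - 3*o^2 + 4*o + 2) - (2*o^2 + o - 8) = -o^3 - 5*o^2 + 3*o + 10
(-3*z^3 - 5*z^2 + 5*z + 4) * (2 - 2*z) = 6*z^4 + 4*z^3 - 20*z^2 + 2*z + 8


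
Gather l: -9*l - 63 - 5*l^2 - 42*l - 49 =-5*l^2 - 51*l - 112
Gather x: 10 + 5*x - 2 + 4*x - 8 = 9*x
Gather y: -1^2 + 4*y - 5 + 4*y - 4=8*y - 10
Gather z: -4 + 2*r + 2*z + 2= 2*r + 2*z - 2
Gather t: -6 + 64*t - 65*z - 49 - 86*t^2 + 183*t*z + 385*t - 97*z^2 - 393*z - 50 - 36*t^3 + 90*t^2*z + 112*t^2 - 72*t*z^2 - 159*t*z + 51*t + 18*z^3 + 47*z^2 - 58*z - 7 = -36*t^3 + t^2*(90*z + 26) + t*(-72*z^2 + 24*z + 500) + 18*z^3 - 50*z^2 - 516*z - 112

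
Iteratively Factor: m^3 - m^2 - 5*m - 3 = (m - 3)*(m^2 + 2*m + 1) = (m - 3)*(m + 1)*(m + 1)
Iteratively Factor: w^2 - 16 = (w + 4)*(w - 4)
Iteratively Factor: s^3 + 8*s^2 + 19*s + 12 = (s + 4)*(s^2 + 4*s + 3) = (s + 1)*(s + 4)*(s + 3)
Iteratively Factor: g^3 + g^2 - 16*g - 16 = (g + 1)*(g^2 - 16) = (g - 4)*(g + 1)*(g + 4)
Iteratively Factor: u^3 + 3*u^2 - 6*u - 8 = (u + 4)*(u^2 - u - 2) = (u + 1)*(u + 4)*(u - 2)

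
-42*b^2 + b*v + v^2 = (-6*b + v)*(7*b + v)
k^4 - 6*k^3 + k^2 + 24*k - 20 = (k - 5)*(k - 2)*(k - 1)*(k + 2)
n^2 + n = n*(n + 1)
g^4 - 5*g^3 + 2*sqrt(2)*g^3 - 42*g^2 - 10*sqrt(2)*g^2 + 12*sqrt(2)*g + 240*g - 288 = (g - 3)*(g - 2)*(g - 4*sqrt(2))*(g + 6*sqrt(2))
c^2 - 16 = (c - 4)*(c + 4)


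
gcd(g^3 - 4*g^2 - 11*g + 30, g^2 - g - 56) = 1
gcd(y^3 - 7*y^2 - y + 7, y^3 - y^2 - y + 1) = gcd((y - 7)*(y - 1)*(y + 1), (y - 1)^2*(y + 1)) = y^2 - 1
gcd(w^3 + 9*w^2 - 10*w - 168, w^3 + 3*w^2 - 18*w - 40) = w - 4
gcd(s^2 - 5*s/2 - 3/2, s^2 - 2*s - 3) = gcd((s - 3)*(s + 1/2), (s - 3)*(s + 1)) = s - 3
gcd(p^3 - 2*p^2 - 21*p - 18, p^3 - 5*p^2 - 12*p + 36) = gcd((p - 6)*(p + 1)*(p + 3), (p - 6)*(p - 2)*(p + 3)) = p^2 - 3*p - 18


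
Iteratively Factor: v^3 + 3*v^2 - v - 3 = (v + 3)*(v^2 - 1) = (v - 1)*(v + 3)*(v + 1)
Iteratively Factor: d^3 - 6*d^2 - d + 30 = (d + 2)*(d^2 - 8*d + 15) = (d - 5)*(d + 2)*(d - 3)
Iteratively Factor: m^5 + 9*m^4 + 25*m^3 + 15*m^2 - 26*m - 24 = (m + 4)*(m^4 + 5*m^3 + 5*m^2 - 5*m - 6) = (m + 2)*(m + 4)*(m^3 + 3*m^2 - m - 3) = (m + 2)*(m + 3)*(m + 4)*(m^2 - 1) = (m - 1)*(m + 2)*(m + 3)*(m + 4)*(m + 1)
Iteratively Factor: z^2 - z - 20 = (z - 5)*(z + 4)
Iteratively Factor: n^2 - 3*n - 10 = (n + 2)*(n - 5)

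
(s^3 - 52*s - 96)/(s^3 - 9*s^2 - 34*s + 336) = (s + 2)/(s - 7)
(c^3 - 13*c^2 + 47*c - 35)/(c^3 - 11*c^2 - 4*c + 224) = (c^2 - 6*c + 5)/(c^2 - 4*c - 32)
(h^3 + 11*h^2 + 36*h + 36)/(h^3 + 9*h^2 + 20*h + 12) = (h + 3)/(h + 1)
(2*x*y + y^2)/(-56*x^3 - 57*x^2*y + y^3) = y*(-2*x - y)/(56*x^3 + 57*x^2*y - y^3)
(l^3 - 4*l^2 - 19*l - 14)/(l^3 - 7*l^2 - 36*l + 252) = (l^2 + 3*l + 2)/(l^2 - 36)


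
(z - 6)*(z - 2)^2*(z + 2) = z^4 - 8*z^3 + 8*z^2 + 32*z - 48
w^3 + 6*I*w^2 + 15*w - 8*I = (w - I)^2*(w + 8*I)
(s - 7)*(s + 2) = s^2 - 5*s - 14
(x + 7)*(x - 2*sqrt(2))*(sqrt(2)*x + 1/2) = sqrt(2)*x^3 - 7*x^2/2 + 7*sqrt(2)*x^2 - 49*x/2 - sqrt(2)*x - 7*sqrt(2)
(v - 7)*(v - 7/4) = v^2 - 35*v/4 + 49/4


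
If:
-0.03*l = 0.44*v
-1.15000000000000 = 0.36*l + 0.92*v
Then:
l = -3.87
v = 0.26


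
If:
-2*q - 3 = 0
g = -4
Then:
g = -4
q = -3/2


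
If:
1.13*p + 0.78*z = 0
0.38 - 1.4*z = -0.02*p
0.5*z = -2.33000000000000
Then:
No Solution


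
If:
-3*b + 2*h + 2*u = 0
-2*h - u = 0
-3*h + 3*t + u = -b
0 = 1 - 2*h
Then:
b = -1/3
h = 1/2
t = 17/18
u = -1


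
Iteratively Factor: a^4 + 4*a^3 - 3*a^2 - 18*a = (a)*(a^3 + 4*a^2 - 3*a - 18) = a*(a + 3)*(a^2 + a - 6) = a*(a + 3)^2*(a - 2)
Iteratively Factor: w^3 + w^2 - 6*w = (w - 2)*(w^2 + 3*w) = w*(w - 2)*(w + 3)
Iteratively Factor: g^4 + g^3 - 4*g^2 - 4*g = (g + 1)*(g^3 - 4*g) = g*(g + 1)*(g^2 - 4) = g*(g - 2)*(g + 1)*(g + 2)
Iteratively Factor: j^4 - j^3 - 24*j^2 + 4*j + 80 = (j + 4)*(j^3 - 5*j^2 - 4*j + 20) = (j + 2)*(j + 4)*(j^2 - 7*j + 10) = (j - 2)*(j + 2)*(j + 4)*(j - 5)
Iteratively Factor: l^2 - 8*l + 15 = (l - 5)*(l - 3)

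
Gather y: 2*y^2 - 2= 2*y^2 - 2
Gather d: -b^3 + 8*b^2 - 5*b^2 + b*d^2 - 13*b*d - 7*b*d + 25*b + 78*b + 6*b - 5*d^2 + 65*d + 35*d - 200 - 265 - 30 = -b^3 + 3*b^2 + 109*b + d^2*(b - 5) + d*(100 - 20*b) - 495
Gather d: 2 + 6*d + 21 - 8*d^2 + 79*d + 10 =-8*d^2 + 85*d + 33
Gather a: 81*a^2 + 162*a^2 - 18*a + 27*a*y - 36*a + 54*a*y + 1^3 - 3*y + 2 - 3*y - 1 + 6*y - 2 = 243*a^2 + a*(81*y - 54)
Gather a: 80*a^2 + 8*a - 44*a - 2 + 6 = 80*a^2 - 36*a + 4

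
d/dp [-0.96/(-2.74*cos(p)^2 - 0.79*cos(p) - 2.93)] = (5.2608*cos(p) + 0.7584)*sin(p)/(2.74*cos(p)^2 + 0.79*cos(p) + 2.93)^2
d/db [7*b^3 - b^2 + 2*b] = 21*b^2 - 2*b + 2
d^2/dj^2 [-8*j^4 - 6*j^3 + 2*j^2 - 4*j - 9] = -96*j^2 - 36*j + 4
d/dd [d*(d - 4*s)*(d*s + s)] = s*(3*d^2 - 8*d*s + 2*d - 4*s)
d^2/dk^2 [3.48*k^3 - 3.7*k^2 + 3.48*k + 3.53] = 20.88*k - 7.4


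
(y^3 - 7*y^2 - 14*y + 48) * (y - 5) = y^4 - 12*y^3 + 21*y^2 + 118*y - 240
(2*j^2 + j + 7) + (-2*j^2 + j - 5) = 2*j + 2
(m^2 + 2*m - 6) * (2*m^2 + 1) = 2*m^4 + 4*m^3 - 11*m^2 + 2*m - 6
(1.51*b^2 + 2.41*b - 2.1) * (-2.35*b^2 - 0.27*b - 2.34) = -3.5485*b^4 - 6.0712*b^3 + 0.750900000000001*b^2 - 5.0724*b + 4.914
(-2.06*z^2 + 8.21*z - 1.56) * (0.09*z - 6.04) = -0.1854*z^3 + 13.1813*z^2 - 49.7288*z + 9.4224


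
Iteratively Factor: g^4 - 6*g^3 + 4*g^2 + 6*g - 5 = (g - 1)*(g^3 - 5*g^2 - g + 5) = (g - 1)^2*(g^2 - 4*g - 5) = (g - 5)*(g - 1)^2*(g + 1)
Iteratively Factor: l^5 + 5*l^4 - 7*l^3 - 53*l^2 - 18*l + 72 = (l + 4)*(l^4 + l^3 - 11*l^2 - 9*l + 18) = (l + 2)*(l + 4)*(l^3 - l^2 - 9*l + 9) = (l - 3)*(l + 2)*(l + 4)*(l^2 + 2*l - 3) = (l - 3)*(l + 2)*(l + 3)*(l + 4)*(l - 1)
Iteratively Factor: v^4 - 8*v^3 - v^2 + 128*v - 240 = (v + 4)*(v^3 - 12*v^2 + 47*v - 60) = (v - 5)*(v + 4)*(v^2 - 7*v + 12) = (v - 5)*(v - 3)*(v + 4)*(v - 4)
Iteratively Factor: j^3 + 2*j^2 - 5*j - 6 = (j + 3)*(j^2 - j - 2) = (j + 1)*(j + 3)*(j - 2)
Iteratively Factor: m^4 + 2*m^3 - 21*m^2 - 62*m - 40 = (m + 1)*(m^3 + m^2 - 22*m - 40) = (m + 1)*(m + 2)*(m^2 - m - 20) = (m - 5)*(m + 1)*(m + 2)*(m + 4)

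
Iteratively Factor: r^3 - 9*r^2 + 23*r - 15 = (r - 1)*(r^2 - 8*r + 15) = (r - 5)*(r - 1)*(r - 3)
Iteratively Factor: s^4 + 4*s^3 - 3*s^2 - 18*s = (s + 3)*(s^3 + s^2 - 6*s) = (s - 2)*(s + 3)*(s^2 + 3*s) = s*(s - 2)*(s + 3)*(s + 3)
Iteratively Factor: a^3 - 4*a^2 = (a - 4)*(a^2) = a*(a - 4)*(a)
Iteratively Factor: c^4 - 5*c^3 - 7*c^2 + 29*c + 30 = (c + 1)*(c^3 - 6*c^2 - c + 30) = (c + 1)*(c + 2)*(c^2 - 8*c + 15) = (c - 3)*(c + 1)*(c + 2)*(c - 5)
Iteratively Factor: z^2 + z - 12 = (z - 3)*(z + 4)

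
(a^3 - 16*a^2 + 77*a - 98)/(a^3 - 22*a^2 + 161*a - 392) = (a - 2)/(a - 8)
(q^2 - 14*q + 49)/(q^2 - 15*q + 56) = (q - 7)/(q - 8)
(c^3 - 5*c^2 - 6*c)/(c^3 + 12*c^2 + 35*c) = (c^2 - 5*c - 6)/(c^2 + 12*c + 35)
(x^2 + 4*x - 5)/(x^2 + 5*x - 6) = (x + 5)/(x + 6)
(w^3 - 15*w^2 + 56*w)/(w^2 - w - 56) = w*(w - 7)/(w + 7)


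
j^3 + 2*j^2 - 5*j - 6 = (j - 2)*(j + 1)*(j + 3)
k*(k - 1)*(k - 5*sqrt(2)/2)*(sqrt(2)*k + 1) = sqrt(2)*k^4 - 4*k^3 - sqrt(2)*k^3 - 5*sqrt(2)*k^2/2 + 4*k^2 + 5*sqrt(2)*k/2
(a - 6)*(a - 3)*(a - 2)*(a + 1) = a^4 - 10*a^3 + 25*a^2 - 36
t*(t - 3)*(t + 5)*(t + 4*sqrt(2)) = t^4 + 2*t^3 + 4*sqrt(2)*t^3 - 15*t^2 + 8*sqrt(2)*t^2 - 60*sqrt(2)*t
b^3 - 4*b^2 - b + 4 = (b - 4)*(b - 1)*(b + 1)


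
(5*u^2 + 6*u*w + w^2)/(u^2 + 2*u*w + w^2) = (5*u + w)/(u + w)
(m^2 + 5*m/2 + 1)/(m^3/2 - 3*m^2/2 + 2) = (2*m^2 + 5*m + 2)/(m^3 - 3*m^2 + 4)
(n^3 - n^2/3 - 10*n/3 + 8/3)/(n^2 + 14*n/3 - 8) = (n^2 + n - 2)/(n + 6)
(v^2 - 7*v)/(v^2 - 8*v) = (v - 7)/(v - 8)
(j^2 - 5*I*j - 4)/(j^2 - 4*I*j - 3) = (j - 4*I)/(j - 3*I)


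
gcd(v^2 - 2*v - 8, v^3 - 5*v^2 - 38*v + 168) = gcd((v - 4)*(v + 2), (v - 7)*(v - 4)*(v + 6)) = v - 4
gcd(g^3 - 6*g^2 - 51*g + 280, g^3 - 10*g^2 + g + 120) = g^2 - 13*g + 40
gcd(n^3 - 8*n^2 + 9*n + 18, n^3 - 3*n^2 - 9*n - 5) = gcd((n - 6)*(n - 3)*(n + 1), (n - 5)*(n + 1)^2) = n + 1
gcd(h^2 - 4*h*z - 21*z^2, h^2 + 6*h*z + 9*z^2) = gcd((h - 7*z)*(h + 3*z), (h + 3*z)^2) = h + 3*z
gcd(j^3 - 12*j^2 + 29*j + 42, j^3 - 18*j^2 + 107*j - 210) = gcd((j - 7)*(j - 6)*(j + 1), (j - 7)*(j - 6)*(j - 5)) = j^2 - 13*j + 42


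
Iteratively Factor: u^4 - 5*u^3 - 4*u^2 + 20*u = (u - 2)*(u^3 - 3*u^2 - 10*u) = (u - 2)*(u + 2)*(u^2 - 5*u) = (u - 5)*(u - 2)*(u + 2)*(u)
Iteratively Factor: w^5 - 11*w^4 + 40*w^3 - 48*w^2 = (w - 3)*(w^4 - 8*w^3 + 16*w^2) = w*(w - 3)*(w^3 - 8*w^2 + 16*w) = w*(w - 4)*(w - 3)*(w^2 - 4*w) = w*(w - 4)^2*(w - 3)*(w)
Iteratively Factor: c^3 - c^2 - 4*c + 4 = (c - 2)*(c^2 + c - 2) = (c - 2)*(c - 1)*(c + 2)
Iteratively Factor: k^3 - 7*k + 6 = (k - 2)*(k^2 + 2*k - 3) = (k - 2)*(k - 1)*(k + 3)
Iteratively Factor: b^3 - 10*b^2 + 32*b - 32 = (b - 4)*(b^2 - 6*b + 8) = (b - 4)^2*(b - 2)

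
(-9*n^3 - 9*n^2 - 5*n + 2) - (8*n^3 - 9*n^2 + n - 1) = -17*n^3 - 6*n + 3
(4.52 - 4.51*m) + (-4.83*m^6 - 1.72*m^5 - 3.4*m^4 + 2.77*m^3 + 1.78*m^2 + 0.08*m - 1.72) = -4.83*m^6 - 1.72*m^5 - 3.4*m^4 + 2.77*m^3 + 1.78*m^2 - 4.43*m + 2.8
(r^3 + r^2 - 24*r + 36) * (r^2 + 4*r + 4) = r^5 + 5*r^4 - 16*r^3 - 56*r^2 + 48*r + 144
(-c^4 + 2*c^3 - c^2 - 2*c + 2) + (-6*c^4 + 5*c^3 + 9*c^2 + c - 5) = -7*c^4 + 7*c^3 + 8*c^2 - c - 3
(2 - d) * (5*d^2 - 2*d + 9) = -5*d^3 + 12*d^2 - 13*d + 18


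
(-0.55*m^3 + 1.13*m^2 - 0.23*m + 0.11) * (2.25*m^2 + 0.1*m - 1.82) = -1.2375*m^5 + 2.4875*m^4 + 0.5965*m^3 - 1.8321*m^2 + 0.4296*m - 0.2002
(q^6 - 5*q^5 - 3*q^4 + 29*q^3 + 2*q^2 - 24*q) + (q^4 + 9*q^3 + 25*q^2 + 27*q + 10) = q^6 - 5*q^5 - 2*q^4 + 38*q^3 + 27*q^2 + 3*q + 10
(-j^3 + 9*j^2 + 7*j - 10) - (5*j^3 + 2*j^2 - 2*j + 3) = -6*j^3 + 7*j^2 + 9*j - 13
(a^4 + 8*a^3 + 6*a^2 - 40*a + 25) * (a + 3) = a^5 + 11*a^4 + 30*a^3 - 22*a^2 - 95*a + 75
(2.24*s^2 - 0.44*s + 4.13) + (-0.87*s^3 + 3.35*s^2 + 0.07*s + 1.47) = -0.87*s^3 + 5.59*s^2 - 0.37*s + 5.6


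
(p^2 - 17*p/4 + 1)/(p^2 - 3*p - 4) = (p - 1/4)/(p + 1)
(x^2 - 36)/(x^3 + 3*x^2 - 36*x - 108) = 1/(x + 3)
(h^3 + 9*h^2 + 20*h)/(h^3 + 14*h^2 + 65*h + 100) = h/(h + 5)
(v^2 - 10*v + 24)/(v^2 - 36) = (v - 4)/(v + 6)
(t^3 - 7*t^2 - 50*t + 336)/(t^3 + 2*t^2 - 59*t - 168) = (t - 6)/(t + 3)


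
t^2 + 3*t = t*(t + 3)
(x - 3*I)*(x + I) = x^2 - 2*I*x + 3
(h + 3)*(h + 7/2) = h^2 + 13*h/2 + 21/2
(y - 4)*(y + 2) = y^2 - 2*y - 8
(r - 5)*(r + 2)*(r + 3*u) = r^3 + 3*r^2*u - 3*r^2 - 9*r*u - 10*r - 30*u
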